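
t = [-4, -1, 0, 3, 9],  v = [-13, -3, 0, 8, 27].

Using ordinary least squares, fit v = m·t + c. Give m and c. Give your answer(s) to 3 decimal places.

Entries of MᵀM: Σt·t = 107, Σt = 7, Σ1 = 5.
Right-hand side: Σt·v = 322, Σv = 19.
MᵀM·[m, c]ᵀ = Mᵀv becomes [[107, 7]; [7, 5]]·[m, c]ᵀ = [322, 19]ᵀ.
Eliminating c: 5·(row 1) − 7·(row 2) gives 486·m = 5·322 − 7·19 = 1477, so m = 1477/486.
Then c = (19 − 7·(1477/486))/5 = -221/486.

m = 3.039, c = -0.455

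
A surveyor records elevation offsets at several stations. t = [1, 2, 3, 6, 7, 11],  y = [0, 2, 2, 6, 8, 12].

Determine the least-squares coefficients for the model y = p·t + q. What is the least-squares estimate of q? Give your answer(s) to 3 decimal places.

Normal-equation sums: Σt·t = 220, Σt = 30, Σ1 = 6.
Right-hand side: Σt·y = 234, Σy = 30.
MᵀM·[p, q]ᵀ = Mᵀy becomes [[220, 30]; [30, 6]]·[p, q]ᵀ = [234, 30]ᵀ.
Eliminating q: 6·(row 1) − 30·(row 2) gives 420·p = 6·234 − 30·30 = 504, so p = 6/5.
Then q = (30 − 30·(6/5))/6 = -1.

q = -1.000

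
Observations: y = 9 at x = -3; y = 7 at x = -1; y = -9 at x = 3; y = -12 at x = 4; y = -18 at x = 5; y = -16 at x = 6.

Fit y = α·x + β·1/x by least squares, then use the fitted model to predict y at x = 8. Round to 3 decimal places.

Normal-equation sums: Σx·x = 96, Σx·1/x = 6, Σ1/x·1/x = 541/400.
For Mᵀy: Σx·y = -295, Σ1/x·y = -334/15.
Normal equations: [[96, 6]; [6, 541/400]]·[α, β]ᵀ = [-295, -334/15]ᵀ.
Eliminating β: (541/400)·(row 1) − 6·(row 2) gives (2346/25)·α = (541/400)·(-295) − 6·(-334/15) = -21231/80, so α = -35385/12512.
Then β = ((-334/15) − 6·(-35385/12512))/(541/400) = -4595/1173.
At x = 8: ŷ = (-35385/12512)·(8) + (-4595/1173)·(1/8) = -216905/9384.

ŷ = -23.114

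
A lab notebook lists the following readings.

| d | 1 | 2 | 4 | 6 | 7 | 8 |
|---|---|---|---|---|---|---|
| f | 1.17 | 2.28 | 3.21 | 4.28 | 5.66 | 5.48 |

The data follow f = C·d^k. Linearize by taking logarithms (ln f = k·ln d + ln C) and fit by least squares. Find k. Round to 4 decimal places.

Taking logs, ln f = k·ln d + ln C, so regress ln f on ln d.
Σln d = 7.8966, Σ(ln d)² = 13.7233, Σln f = 7.0359, Σln d·ln f = 11.7036.
Normal system: [[13.7233, 7.8966]; [7.8966, 6]]·[k, ln C]ᵀ = [11.7036, 7.0359]ᵀ.
Slope k = (n·Σln d·ln f − Σln d·Σln f)/(n·Σ(ln d)² − (Σln d)²) = (6·11.7036 − 7.8966·7.0359)/19.9843 = 0.73369; ln C = (Σln f − k·Σln d)/n = 0.20706.

k = 0.7337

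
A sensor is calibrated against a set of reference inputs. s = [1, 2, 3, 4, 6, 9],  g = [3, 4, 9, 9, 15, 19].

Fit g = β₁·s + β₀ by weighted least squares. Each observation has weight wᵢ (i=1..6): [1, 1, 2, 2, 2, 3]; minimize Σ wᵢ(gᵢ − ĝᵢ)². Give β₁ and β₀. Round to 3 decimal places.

β₁ = 1.981, β₀ = 1.734

Compute the Gram sums: Σwᵢ·s·s = 370, Σwᵢ·s = 56, Σwᵢ·1 = 11.
And Σwᵢ·s·g = 830, Σwᵢ·g = 130.
So MᵀWM·[β₁, β₀]ᵀ = MᵀWg: [[370, 56]; [56, 11]]·[β₁, β₀]ᵀ = [830, 130]ᵀ.
Eliminating β₀: 11·(row 1) − 56·(row 2) gives 934·β₁ = 11·830 − 56·130 = 1850, so β₁ = 925/467.
Then β₀ = (130 − 56·(925/467))/11 = 810/467.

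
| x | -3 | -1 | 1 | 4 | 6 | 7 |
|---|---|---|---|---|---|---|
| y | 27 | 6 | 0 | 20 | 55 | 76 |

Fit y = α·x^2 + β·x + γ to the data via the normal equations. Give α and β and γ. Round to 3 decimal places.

α = 1.954, β = -2.878, γ = 0.904

Entries of MᵀM: Σx^2·x^2 = 4036, Σx^2·x = 596, Σx^2 = 112, Σx·x = 112, Σx = 14, Σ1 = 6.
Moment sums: Σx^2·y = 6273, Σx·y = 855, Σy = 184.
Normal equations: [[4036, 596, 112]; [596, 112, 14]; [112, 14, 6]]·[α, β, γ]ᵀ = [6273, 855, 184]ᵀ.
Inverting the 3×3 Gram matrix, [α, β, γ]ᵀ = [41359/21164, -15229/5291, 4783/5291]ᵀ.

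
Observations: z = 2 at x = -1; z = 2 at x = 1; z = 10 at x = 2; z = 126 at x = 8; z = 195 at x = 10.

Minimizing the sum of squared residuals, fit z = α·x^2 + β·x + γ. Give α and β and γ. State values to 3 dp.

α = 1.883, β = 0.629, γ = 0.475

Normal-equation sums: Σx^2·x^2 = 14114, Σx^2·x = 1520, Σx^2 = 170, Σx·x = 170, Σx = 20, Σ1 = 5.
And Σx^2·z = 27608, Σx·z = 2978, Σz = 335.
So MᵀM·[α, β, γ]ᵀ = Mᵀz: [[14114, 1520, 170]; [1520, 170, 20]; [170, 20, 5]]·[α, β, γ]ᵀ = [27608, 2978, 335]ᵀ.
Inverting the 3×3 Gram matrix, [α, β, γ]ᵀ = [465/247, 777/1235, 587/1235]ᵀ.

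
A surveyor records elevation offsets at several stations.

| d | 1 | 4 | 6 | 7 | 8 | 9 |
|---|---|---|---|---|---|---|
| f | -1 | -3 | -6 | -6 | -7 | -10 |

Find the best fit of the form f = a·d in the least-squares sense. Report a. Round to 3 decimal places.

The normal equations are: 247·a = -237.
a = (-237)/247 = -0.959514.

a = -0.960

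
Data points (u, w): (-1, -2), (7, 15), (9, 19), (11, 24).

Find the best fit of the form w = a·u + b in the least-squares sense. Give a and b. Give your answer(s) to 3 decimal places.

a = 2.145, b = 0.060

From the data, Σu·u = 252, Σu = 26, Σ1 = 4.
Right-hand side: Σu·w = 542, Σw = 56.
So MᵀM·[a, b]ᵀ = Mᵀw: [[252, 26]; [26, 4]]·[a, b]ᵀ = [542, 56]ᵀ.
Determinant 252·4 − 26² = 332.
a = (542·4 − 26·56)/332 = 178/83; b = (252·56 − 26·542)/332 = 5/83.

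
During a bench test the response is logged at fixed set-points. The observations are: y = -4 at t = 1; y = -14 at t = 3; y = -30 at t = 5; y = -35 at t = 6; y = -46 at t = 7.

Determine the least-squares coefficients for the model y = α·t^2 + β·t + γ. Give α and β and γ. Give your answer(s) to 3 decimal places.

α = -0.400, β = -3.743, γ = 0.264

Sums needed: Σt^2·t^2 = 4404, Σt^2·t = 712, Σt^2 = 120, Σt·t = 120, Σt = 22, Σ1 = 5.
And Σt^2·y = -4394, Σt·y = -728, Σy = -129.
XᵀX·[α, β, γ]ᵀ = Xᵀy becomes [[4404, 712, 120]; [712, 120, 22]; [120, 22, 5]]·[α, β, γ]ᵀ = [-4394, -728, -129]ᵀ.
Solving the 3×3 system (Gaussian elimination) gives α = -375/938, β = -3511/938, γ = 124/469.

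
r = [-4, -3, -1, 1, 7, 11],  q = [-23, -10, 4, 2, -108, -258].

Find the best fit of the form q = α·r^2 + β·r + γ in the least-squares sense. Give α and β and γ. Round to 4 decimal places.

Setting ∂/∂α … = 0 gives: 17381·α + 1583·β + 197·γ = -36962;  1583·α + 197·β + 11·γ = -3474;  197·α + 11·β + 6·γ = -393.
(Σr^2·r^2 = 17381, Σr^2·r = 1583, Σr^2 = 197, Σr·r = 197, Σr = 11, Σ1 = 6, Σr^2·q = -36962, Σr·q = -3474, Σq = -393.)
Solving the 3×3 system (Gaussian elimination) gives α = -667520/327657, β = -489757/327657, γ = 451087/109219.

α = -2.0373, β = -1.4947, γ = 4.1301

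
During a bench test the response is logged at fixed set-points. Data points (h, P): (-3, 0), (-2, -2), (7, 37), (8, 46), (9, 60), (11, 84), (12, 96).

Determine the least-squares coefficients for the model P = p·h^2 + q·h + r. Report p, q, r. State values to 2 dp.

The normal equations are: 48532·p + 4608·q + 472·r = 33597;  4608·p + 472·q + 42·r = 3247;  472·p + 42·q + 7·r = 321.
(Σh^2·h^2 = 48532, Σh^2·h = 4608, Σh^2 = 472, Σh·h = 472, Σh = 42, Σ1 = 7, Σh^2·P = 33597, Σh·P = 3247, ΣP = 321.)
Inverting the 3×3 Gram matrix, [p, q, r]ᵀ = [165339/303964, 490429/303964, -76113/151982]ᵀ.

p = 0.54, q = 1.61, r = -0.50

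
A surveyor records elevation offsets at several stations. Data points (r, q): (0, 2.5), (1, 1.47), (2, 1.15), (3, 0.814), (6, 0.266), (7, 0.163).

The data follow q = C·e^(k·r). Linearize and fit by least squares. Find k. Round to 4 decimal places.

k = -0.3752

Linearized form: ln q = k·r + ln C. From the 6 transformed points,
Σr = 19.0000, Σ(r)² = 99.0000, Σln q = -1.9027, Σr·ln q = -20.5962.
Normal system: [[99.0000, 19.0000]; [19.0000, 6]]·[k, ln C]ᵀ = [-20.5962, -1.9027]ᵀ.
Solving (det = 233.0000): k = -0.37521, ln C = 0.87106.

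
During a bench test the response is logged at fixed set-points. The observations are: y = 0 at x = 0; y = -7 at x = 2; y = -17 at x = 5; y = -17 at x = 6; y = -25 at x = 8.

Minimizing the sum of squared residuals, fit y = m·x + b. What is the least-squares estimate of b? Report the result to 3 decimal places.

b = -0.456

With design matrix M, MᵀM = [[129, 21]; [21, 5]] and Mᵀy = [-401, -66]ᵀ.
Eliminating b: 5·(row 1) − 21·(row 2) gives 204·m = 5·(-401) − 21·(-66) = -619, so m = -619/204.
Then b = ((-66) − 21·(-619/204))/5 = -31/68.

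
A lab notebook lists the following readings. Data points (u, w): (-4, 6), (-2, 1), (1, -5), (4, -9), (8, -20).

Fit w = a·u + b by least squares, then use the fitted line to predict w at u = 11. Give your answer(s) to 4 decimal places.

Normal-equation sums: Σu·u = 101, Σu = 7, Σ1 = 5.
Moment sums: Σu·w = -227, Σw = -27.
So XᵀX·[a, b]ᵀ = Xᵀw: [[101, 7]; [7, 5]]·[a, b]ᵀ = [-227, -27]ᵀ.
Determinant 101·5 − 7² = 456.
a = ((-227)·5 − 7·(-27))/456 = -473/228; b = (101·(-27) − 7·(-227))/456 = -569/228.
At u = 11: ŵ = (-473/228)·(11) + (-569/228)·(1) = -481/19.

ŵ = -25.3158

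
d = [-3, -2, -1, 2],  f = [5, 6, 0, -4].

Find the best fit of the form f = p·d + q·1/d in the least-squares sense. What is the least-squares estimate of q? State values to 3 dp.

Entries of XᵀX: Σd·d = 18, Σd·1/d = 4, Σ1/d·1/d = 29/18.
Right-hand side: Σd·f = -35, Σ1/d·f = -20/3.
So XᵀX·[p, q]ᵀ = Xᵀf: [[18, 4]; [4, 29/18]]·[p, q]ᵀ = [-35, -20/3]ᵀ.
Δ = 18·(29/18) − 4² = 13.
p = ((-35)·(29/18) − 4·(-20/3))/13 = -535/234; q = (18·(-20/3) − 4·(-35))/13 = 20/13.

q = 1.538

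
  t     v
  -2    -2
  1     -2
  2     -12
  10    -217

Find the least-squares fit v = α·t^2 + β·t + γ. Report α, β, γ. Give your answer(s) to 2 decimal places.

α = -1.95, β = -2.34, γ = 1.30

Compute the Gram sums: Σt^2·t^2 = 10033, Σt^2·t = 1001, Σt^2 = 109, Σt·t = 109, Σt = 11, Σ1 = 4.
And Σt^2·v = -21758, Σt·v = -2192, Σv = -233.
Normal equations: [[10033, 1001, 109]; [1001, 109, 11]; [109, 11, 4]]·[α, β, γ]ᵀ = [-21758, -2192, -233]ᵀ.
Inverting the 3×3 Gram matrix, [α, β, γ]ᵀ = [-8375/4296, -3349/1432, 2803/2148]ᵀ.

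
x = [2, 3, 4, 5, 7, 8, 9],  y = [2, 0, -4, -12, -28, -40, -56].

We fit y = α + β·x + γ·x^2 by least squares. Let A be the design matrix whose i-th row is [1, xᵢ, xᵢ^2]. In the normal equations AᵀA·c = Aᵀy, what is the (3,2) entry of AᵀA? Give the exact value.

1808

Row 3 ↔ basis x^2, column 2 ↔ basis x, so (AᵀA)_{3,2} = Σᵢ (x^2)·(x) = (4)·(2) + (9)·(3) + (16)·(4) + (25)·(5) + (49)·(7) + (64)·(8) + (81)·(9) = 1808.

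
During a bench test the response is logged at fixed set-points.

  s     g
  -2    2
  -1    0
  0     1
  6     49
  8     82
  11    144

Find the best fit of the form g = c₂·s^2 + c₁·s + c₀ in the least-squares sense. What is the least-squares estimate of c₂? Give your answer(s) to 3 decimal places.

Forming AᵀA = [[20050, 2050, 226]; [2050, 226, 22]; [226, 22, 6]] and Aᵀg = [24444, 2530, 278]ᵀ gives AᵀA·[c₂, c₁, c₀]ᵀ = Aᵀg.
Solving the 3×3 system (Gaussian elimination) gives c₂ = 69625/69414, c₁ = 68209/34707, c₀ = 31147/23138.

c₂ = 1.003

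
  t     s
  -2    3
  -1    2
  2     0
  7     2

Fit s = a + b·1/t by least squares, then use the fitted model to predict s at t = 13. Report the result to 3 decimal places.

ŝ = 1.377

Normal-equation sums: Σ1 = 4, Σ1/t = -6/7, Σ1/t·1/t = 149/98.
And Σs = 7, Σ1/t·s = -45/14.
MᵀM·[a, b]ᵀ = Mᵀs becomes [[4, -6/7]; [-6/7, 149/98]]·[a, b]ᵀ = [7, -45/14]ᵀ.
det = 4·(149/98) − (-6/7)² = 262/49.
a = (7·(149/98) − (-6/7)·(-45/14))/(262/49) = 773/524; b = (4·(-45/14) − (-6/7)·7)/(262/49) = -168/131.
At t = 13: ŝ = (773/524)·(1) + (-168/131)·(1/13) = 9377/6812.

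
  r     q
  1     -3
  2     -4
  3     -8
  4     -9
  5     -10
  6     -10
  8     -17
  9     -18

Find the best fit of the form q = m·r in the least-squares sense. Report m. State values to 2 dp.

With design matrix X, XᵀX = [[236]] and Xᵀq = [-479]ᵀ.
m = (-479)/236 = -2.02966.

m = -2.03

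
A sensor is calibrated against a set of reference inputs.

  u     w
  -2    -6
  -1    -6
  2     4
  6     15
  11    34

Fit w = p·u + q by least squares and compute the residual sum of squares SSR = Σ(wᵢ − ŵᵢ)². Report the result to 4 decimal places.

SSR = 11.3937

AᵀA·[p, q]ᵀ = Aᵀw reads: 166·p + 16·q = 490;  16·p + 5·q = 41.
(Σu·u = 166, Σu = 16, Σ1 = 5, Σu·w = 490, Σw = 41.)
Δ = 166·5 − 16² = 574.
p = (490·5 − 16·41)/574 = 897/287; q = (166·41 − 16·490)/574 = -517/287.
Residuals: 589/287, -44/41, -129/287, -80/41, 408/287; SSR = 3270/287.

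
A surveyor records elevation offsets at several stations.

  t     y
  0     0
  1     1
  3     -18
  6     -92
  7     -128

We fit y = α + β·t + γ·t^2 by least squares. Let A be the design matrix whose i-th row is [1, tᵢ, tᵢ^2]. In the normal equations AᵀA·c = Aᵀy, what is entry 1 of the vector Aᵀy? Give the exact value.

Entry 1 ↔ basis 1, so (Aᵀy)_{1} = Σᵢ yᵢ = (1)·(0) + (1)·(1) + (1)·(-18) + (1)·(-92) + (1)·(-128) = -237.

-237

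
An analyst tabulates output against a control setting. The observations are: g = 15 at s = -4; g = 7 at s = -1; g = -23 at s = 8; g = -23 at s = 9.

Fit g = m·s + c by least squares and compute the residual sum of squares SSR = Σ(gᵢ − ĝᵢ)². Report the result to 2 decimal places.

Compute the Gram sums: Σs·s = 162, Σs = 12, Σ1 = 4.
Moment sums: Σs·g = -458, Σg = -24.
det = 162·4 − 12² = 504.
m = ((-458)·4 − 12·(-24))/504 = -193/63; c = (162·(-24) − 12·(-458))/504 = 67/21.
Residuals: -4/9, 47/63, -106/63, 29/21; SSR = 346/63.

SSR = 5.49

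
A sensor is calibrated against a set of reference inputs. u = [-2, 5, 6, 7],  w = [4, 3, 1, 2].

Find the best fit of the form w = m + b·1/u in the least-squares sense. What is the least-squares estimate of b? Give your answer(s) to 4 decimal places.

b = -2.8727

The normal equations are: 4·m + (1/105)·b = 10;  (1/105)·m + (7457/22050)·b = -199/210.
(Σ1 = 4, Σ1/u = 1/105, Σ1/u·1/u = 7457/22050, Σw = 10, Σ1/u·w = -199/210.)
det = 4·(7457/22050) − (1/105)² = 1657/1225.
m = (10·(7457/22050) − (1/105)·(-199/210))/(1657/1225) = 24923/9942; b = (4·(-199/210) − (1/105)·10)/(1657/1225) = -4760/1657.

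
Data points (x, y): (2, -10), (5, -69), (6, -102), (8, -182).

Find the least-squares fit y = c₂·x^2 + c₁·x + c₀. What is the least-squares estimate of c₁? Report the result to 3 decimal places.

Sums needed: Σx^2·x^2 = 6033, Σx^2·x = 861, Σx^2 = 129, Σx·x = 129, Σx = 21, Σ1 = 4.
Right-hand side: Σx^2·y = -17085, Σx·y = -2433, Σy = -363.
Row-reducing yields c₂ = -44/15, c₁ = 47/75, c₀ = 14/25.

c₁ = 0.627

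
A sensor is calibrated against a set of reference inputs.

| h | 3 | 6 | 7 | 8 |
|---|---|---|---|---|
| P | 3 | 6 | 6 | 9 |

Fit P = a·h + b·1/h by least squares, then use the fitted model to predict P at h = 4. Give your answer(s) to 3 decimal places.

Compute the Gram sums: Σh·h = 158, Σh·1/h = 4, Σ1/h·1/h = 4937/28224.
Moment sums: Σh·P = 159, Σ1/h·P = 223/56.
MᵀM·[a, b]ᵀ = MᵀP becomes [[158, 4]; [4, 4937/28224]]·[a, b]ᵀ = [159, 223/56]ᵀ.
Determinant 158·(4937/28224) − 4² = 164231/14112.
a = (159·(4937/28224) − 4·(223/56))/(164231/14112) = 335415/328462; b = (158·(223/56) − 4·159)/(164231/14112) = -96264/164231.
At h = 4: P̂ = (335415/328462)·(4) + (-96264/164231)·(1/4) = 646764/164231.

P̂ = 3.938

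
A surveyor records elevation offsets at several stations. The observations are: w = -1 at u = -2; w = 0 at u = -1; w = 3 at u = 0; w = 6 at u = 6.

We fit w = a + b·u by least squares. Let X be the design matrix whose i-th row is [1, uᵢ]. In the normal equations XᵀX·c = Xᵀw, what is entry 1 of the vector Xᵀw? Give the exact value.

Entry 1 ↔ basis 1, so (Xᵀw)_{1} = Σᵢ wᵢ = (1)·(-1) + (1)·(0) + (1)·(3) + (1)·(6) = 8.

8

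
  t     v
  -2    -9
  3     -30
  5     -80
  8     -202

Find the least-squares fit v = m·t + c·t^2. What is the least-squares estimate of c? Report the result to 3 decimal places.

c = -3.014

Compute the Gram sums: Σt·t = 102, Σt·t^2 = 656, Σt^2·t^2 = 4818.
Right-hand side: Σt·v = -2088, Σt^2·v = -15234.
AᵀA·[m, c]ᵀ = Aᵀv becomes [[102, 656]; [656, 4818]]·[m, c]ᵀ = [-2088, -15234]ᵀ.
Δ = 102·4818 − 656² = 61100.
m = ((-2088)·4818 − 656·(-15234))/61100 = -3324/3055; c = (102·(-15234) − 656·(-2088))/61100 = -9207/3055.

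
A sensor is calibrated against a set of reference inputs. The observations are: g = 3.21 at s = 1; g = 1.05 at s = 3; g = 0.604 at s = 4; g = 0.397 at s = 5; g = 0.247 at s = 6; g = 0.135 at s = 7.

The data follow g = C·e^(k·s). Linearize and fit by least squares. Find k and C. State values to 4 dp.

Linearized form: ln g = k·s + ln C. From the 6 transformed points,
Σs = 26.0000, Σ(s)² = 136.0000, Σln g = -3.6138, Σs·ln g = -27.7307.
Equations: 136.0000·k + 26.0000·ln C = -27.7307;  26.0000·k + 6·ln C = -3.6138.
Solving (det = 140.0000): k = -0.51733, ln C = 1.63946, so C = exp(1.63946) = 5.15239.

k = -0.5173, C = 5.1524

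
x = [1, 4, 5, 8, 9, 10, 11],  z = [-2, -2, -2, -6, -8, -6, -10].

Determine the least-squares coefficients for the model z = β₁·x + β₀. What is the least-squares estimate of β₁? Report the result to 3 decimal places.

β₁ = -0.801

The normal system MᵀM·[β₁, β₀]ᵀ = Mᵀz is [[408, 48]; [48, 7]]·[β₁, β₀]ᵀ = [-310, -36]ᵀ.
det = 408·7 − 48² = 552.
β₁ = ((-310)·7 − 48·(-36))/552 = -221/276; β₀ = (408·(-36) − 48·(-310))/552 = 8/23.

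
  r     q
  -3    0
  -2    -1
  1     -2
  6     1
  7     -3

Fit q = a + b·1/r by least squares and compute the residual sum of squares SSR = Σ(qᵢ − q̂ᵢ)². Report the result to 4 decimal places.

Compute the Gram sums: Σ1 = 5, Σ1/r = 10/21, Σ1/r·1/r = 1243/882.
For Mᵀq: Σq = -5, Σ1/r·q = -37/21.
Normal equations: [[5, 10/21]; [10/21, 1243/882]]·[a, b]ᵀ = [-5, -37/21]ᵀ.
Eliminating b: (1243/882)·(row 1) − (10/21)·(row 2) gives (2005/294)·a = (1243/882)·(-5) − (10/21)·(-37/21) = -1825/294, so a = -365/401.
Then b = ((-37/21) − (10/21)·(-365/401))/(1243/882) = -378/401.
Residuals: 239/401, -225/401, -59/401, 829/401, -784/401; SSR = 3524/401.

SSR = 8.7880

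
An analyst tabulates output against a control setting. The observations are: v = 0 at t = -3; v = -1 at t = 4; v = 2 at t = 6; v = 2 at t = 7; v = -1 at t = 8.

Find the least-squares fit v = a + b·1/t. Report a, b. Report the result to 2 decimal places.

a = 0.37, b = 0.49

Compute the Gram sums: Σ1 = 5, Σ1/t = 59/168, Σ1/t·1/t = 6701/28224.
And Σv = 2, Σ1/t·v = 41/168.
AᵀA·[a, b]ᵀ = Aᵀv becomes [[5, 59/168]; [59/168, 6701/28224]]·[a, b]ᵀ = [2, 41/168]ᵀ.
det = 5·(6701/28224) − (59/168)² = 417/392.
a = (2·(6701/28224) − (59/168)·(41/168))/(417/392) = 3661/10008; b = (5·(41/168) − (59/168)·2)/(417/392) = 203/417.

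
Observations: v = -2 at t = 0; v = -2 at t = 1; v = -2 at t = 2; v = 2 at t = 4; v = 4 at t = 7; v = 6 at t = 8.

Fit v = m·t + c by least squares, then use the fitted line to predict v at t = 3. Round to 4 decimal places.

Sums needed: Σt·t = 134, Σt = 22, Σ1 = 6.
Right-hand side: Σt·v = 78, Σv = 6.
Determinant 134·6 − 22² = 320.
m = (78·6 − 22·6)/320 = 21/20; c = (134·6 − 22·78)/320 = -57/20.
At t = 3: v̂ = (21/20)·(3) + (-57/20)·(1) = 3/10.

v̂ = 0.3000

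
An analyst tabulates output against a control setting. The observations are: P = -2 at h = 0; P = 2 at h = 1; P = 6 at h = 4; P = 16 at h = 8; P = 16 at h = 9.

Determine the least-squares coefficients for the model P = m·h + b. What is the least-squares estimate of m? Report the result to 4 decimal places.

m = 2.0061

Sums needed: Σh·h = 162, Σh = 22, Σ1 = 5.
For MᵀP: Σh·P = 298, ΣP = 38.
MᵀM·[m, b]ᵀ = MᵀP becomes [[162, 22]; [22, 5]]·[m, b]ᵀ = [298, 38]ᵀ.
det = 162·5 − 22² = 326.
m = (298·5 − 22·38)/326 = 327/163; b = (162·38 − 22·298)/326 = -200/163.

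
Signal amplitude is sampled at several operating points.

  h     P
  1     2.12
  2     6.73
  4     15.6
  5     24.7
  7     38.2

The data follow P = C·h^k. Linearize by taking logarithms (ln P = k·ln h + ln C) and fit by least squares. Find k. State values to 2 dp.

Let Y = ln P. Fitting Y = k·ln h + ln C by least squares:
Sums: Σln h = 5.6348, Σ(ln h)² = 8.7791, Σln P = 12.2549, Σln h·ln P = 17.3798.
Normal system: [[8.7791, 5.6348]; [5.6348, 5]]·[k, ln C]ᵀ = [17.3798, 12.2549]ᵀ.
Δ = 8.7791·5 − (5.6348)² = 12.1448; k = (17.3798·5 − 5.6348·12.2549)/12.1448 = 1.46939, ln C = (8.7791·12.2549 − 5.6348·17.3798)/12.1448 = 0.79503.

k = 1.47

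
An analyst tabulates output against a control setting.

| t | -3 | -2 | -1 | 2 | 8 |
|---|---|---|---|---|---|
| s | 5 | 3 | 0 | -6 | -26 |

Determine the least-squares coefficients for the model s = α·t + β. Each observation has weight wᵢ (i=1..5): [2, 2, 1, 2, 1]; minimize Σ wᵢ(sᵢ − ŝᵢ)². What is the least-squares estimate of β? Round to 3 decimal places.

β = -2.407

Entries of AᵀWA: Σwᵢ·t·t = 99, Σwᵢ·t = 1, Σwᵢ·1 = 8.
For AᵀWs: Σwᵢ·t·s = -274, Σwᵢ·s = -22.
Δ = 99·8 − 1² = 791.
α = ((-274)·8 − 1·(-22))/791 = -310/113; β = (99·(-22) − 1·(-274))/791 = -272/113.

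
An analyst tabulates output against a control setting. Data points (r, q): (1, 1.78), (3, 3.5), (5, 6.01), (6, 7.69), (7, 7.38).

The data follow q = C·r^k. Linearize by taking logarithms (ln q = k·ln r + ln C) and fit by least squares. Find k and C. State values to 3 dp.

Taking logs, ln q = k·ln r + ln C, so regress ln q on ln r.
Over the data: Σln r = 6.4457, Σ(ln r)² = 10.7942, Σln q = 7.6615, Σln r·ln q = 11.8072.
Normal system: [[10.7942, 6.4457]; [6.4457, 5]]·[k, ln C]ᵀ = [11.8072, 7.6615]ᵀ.
Δ = 10.7942·5 − (6.4457)² = 12.4237; k = (11.8072·5 − 6.4457·7.6615)/12.4237 = 0.77691, ln C = (10.7942·7.6615 − 6.4457·11.8072)/12.4237 = 0.53075, so C = exp(0.53075) = 1.70021.

k = 0.777, C = 1.700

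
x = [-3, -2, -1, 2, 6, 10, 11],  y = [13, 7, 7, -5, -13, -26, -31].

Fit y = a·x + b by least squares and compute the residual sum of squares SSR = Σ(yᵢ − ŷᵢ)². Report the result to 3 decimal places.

SSR = 15.754

Normal-equation sums: Σx·x = 275, Σx = 23, Σ1 = 7.
Right-hand side: Σx·y = -749, Σy = -48.
So MᵀM·[a, b]ᵀ = Mᵀy: [[275, 23]; [23, 7]]·[a, b]ᵀ = [-749, -48]ᵀ.
Δ = 275·7 − 23² = 1396.
a = ((-749)·7 − 23·(-48))/1396 = -4139/1396; b = (275·(-48) − 23·(-749))/1396 = 4027/1396.
Residuals: 426/349, -2533/1396, 803/698, -2729/1396, 2659/1396, 1067/1396, -887/698; SSR = 21993/1396.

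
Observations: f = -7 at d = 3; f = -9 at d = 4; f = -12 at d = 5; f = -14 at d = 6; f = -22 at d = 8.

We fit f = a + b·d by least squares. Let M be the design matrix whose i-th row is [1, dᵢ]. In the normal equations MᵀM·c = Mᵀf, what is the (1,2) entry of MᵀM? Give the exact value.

26

Row 1 ↔ basis 1, column 2 ↔ basis d, so (MᵀM)_{1,2} = Σᵢ d = (1)·(3) + (1)·(4) + (1)·(5) + (1)·(6) + (1)·(8) = 26.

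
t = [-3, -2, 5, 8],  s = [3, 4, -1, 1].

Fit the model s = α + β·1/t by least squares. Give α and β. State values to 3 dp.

From the data, Σ1 = 4, Σ1/t = -61/120, Σ1/t·1/t = 6001/14400.
And Σs = 7, Σ1/t·s = -123/40.
Normal equations: [[4, -61/120]; [-61/120, 6001/14400]]·[α, β]ᵀ = [7, -123/40]ᵀ.
Δ = 4·(6001/14400) − (-61/120)² = 6761/4800.
α = (7·(6001/14400) − (-61/120)·(-123/40))/(6761/4800) = 19498/20283; β = (4·(-123/40) − (-61/120)·7)/(6761/4800) = -41960/6761.

α = 0.961, β = -6.206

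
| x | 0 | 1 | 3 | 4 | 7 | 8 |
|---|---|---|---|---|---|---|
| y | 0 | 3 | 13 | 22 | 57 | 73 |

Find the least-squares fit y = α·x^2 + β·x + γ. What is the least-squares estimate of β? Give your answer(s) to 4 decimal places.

MᵀM·[α, β, γ]ᵀ = Mᵀy reads: 6835·α + 947·β + 139·γ = 7937;  947·α + 139·β + 23·γ = 1113;  139·α + 23·β + 6·γ = 168.
Solving the 3×3 system (Gaussian elimination) gives α = 3413/3666, β = 30079/18330, γ = 433/3055.

β = 1.6410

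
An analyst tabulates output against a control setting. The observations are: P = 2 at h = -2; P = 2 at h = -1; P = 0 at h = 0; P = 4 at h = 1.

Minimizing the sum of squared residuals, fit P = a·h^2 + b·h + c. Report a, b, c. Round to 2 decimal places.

a = 1.00, b = 1.40, c = 1.20

With design matrix A, AᵀA = [[18, -8, 6]; [-8, 6, -2]; [6, -2, 4]] and AᵀP = [14, -2, 8]ᵀ.
Row-reducing yields a = 1, b = 7/5, c = 6/5.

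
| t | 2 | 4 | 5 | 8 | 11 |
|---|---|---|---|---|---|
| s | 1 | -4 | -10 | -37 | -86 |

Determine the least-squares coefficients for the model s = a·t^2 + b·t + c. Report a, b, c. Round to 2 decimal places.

a = -1.05, b = 4.09, c = -3.35

The normal equations are: 19634·a + 2040·b + 230·c = -13084;  2040·a + 230·b + 30·c = -1306;  230·a + 30·b + 5·c = -136.
Inverting the 3×3 Gram matrix, [a, b, c]ᵀ = [-20/19, 389/95, -318/95]ᵀ.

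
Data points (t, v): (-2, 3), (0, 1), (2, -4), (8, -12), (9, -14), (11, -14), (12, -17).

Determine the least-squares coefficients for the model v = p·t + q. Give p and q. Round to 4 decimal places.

With design matrix A, AᵀA = [[418, 40]; [40, 7]] and Aᵀv = [-594, -57]ᵀ.
Eliminating q: 7·(row 1) − 40·(row 2) gives 1326·p = 7·(-594) − 40·(-57) = -1878, so p = -313/221.
Then q = ((-57) − 40·(-313/221))/7 = -11/221.

p = -1.4163, q = -0.0498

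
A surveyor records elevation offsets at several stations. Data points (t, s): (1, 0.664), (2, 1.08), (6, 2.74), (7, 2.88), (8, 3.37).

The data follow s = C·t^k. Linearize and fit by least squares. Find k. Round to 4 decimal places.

k = 0.7836

With ln sᵢ as the transformed response and ln tᵢ as the regressor:
AᵀA = [[11.8015, 6.5103]; [6.5103, 5]], rhs = [6.4441, 2.9481]ᵀ  (here Σln t = 6.5103, Σ(ln t)² = 11.8015, Σln s = 2.9481, Σln t·ln s = 6.4441).
Δ = 11.8015·5 − (6.5103)² = 16.6240; k = (6.4441·5 − 6.5103·2.9481)/16.6240 = 0.78363, ln C = (11.8015·2.9481 − 6.5103·6.4441)/16.6240 = -0.43070.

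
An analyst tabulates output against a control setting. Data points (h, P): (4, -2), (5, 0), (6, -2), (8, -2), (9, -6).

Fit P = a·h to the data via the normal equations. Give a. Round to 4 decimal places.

a = -0.4054

AᵀA·[a]ᵀ = AᵀP reads: 222·a = -90.
(Σh·h = 222, Σh·P = -90.)
Hence a = -90 / 222 ≈ -0.405405.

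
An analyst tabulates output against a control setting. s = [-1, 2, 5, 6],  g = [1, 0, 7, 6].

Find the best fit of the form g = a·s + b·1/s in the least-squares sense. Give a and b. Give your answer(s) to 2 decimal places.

With design matrix A, AᵀA = [[66, 4]; [4, 593/450]] and Aᵀg = [70, 7/5]ᵀ.
Eliminating b: (593/450)·(row 1) − 4·(row 2) gives (5323/75)·a = (593/450)·70 − 4·(7/5) = 3899/45, so a = 19495/15969.
Then b = ((7/5) − 4·(19495/15969))/(593/450) = -14070/5323.

a = 1.22, b = -2.64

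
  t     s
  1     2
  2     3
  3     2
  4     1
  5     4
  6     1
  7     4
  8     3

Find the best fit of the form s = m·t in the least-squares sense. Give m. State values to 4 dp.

m = 0.4706

Compute the Gram sums: Σt·t = 204.
Right-hand side: Σt·s = 96.
Normal equations: [[204]]·[m]ᵀ = [96]ᵀ.
m = 96/204 = 0.470588.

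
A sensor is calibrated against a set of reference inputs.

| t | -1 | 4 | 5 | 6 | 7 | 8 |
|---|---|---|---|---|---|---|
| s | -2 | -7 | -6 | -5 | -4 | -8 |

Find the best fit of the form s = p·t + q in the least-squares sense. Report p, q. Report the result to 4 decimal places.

The normal system XᵀX·[p, q]ᵀ = Xᵀs is [[191, 29]; [29, 6]]·[p, q]ᵀ = [-178, -32]ᵀ.
Δ = 191·6 − 29² = 305.
p = ((-178)·6 − 29·(-32))/305 = -28/61; q = (191·(-32) − 29·(-178))/305 = -190/61.

p = -0.4590, q = -3.1148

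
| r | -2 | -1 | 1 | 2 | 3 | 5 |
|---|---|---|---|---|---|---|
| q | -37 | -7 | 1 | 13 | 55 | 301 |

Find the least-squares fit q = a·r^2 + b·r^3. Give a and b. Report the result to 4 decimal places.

a = -3.0142, b = 3.0132

Normal-equation sums: Σr^2·r^2 = 740, Σr^2·r^3 = 3368, Σr^3·r^3 = 16484.
Right-hand side: Σr^2·q = 7918, Σr^3·q = 39518.
So AᵀA·[a, b]ᵀ = Aᵀq: [[740, 3368]; [3368, 16484]]·[a, b]ᵀ = [7918, 39518]ᵀ.
Δ = 740·16484 − 3368² = 854736.
a = (7918·16484 − 3368·39518)/854736 = -322039/106842; b = (740·39518 − 3368·7918)/854736 = 321937/106842.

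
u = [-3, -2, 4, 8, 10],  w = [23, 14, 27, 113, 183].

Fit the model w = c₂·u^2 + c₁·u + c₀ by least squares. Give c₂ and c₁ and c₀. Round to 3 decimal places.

c₂ = 1.967, c₁ = -1.620, c₀ = 1.599

With design matrix A, AᵀA = [[14449, 1541, 193]; [1541, 193, 17]; [193, 17, 5]] and Aᵀw = [26227, 2745, 360]ᵀ.
Row-reducing yields c₂ = 401713/204276, c₁ = -330857/204276, c₀ = 27222/17023.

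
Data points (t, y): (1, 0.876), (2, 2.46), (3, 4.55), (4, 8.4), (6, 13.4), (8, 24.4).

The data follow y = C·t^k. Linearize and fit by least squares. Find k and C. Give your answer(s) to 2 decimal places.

Let Y = ln y. Fitting Y = k·ln t + ln C by least squares:
Σln t = 7.0493, Σ(ln t)² = 11.1437, Σln y = 10.2010, Σln t·ln y = 16.5319.
Equations: 11.1437·k + 7.0493·ln C = 16.5319;  7.0493·k + 6·ln C = 10.2010.
Δ = 11.1437·6 − (7.0493)² = 17.1702; k = (16.5319·6 − 7.0493·10.2010)/17.1702 = 1.58891, ln C = (11.1437·10.2010 − 7.0493·16.5319)/17.1702 = -0.16662, so C = exp(-0.16662) = 0.84653.

k = 1.59, C = 0.85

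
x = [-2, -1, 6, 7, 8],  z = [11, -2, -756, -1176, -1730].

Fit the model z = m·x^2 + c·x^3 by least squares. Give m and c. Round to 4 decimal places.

The normal equations are: 7810·m + 57318·c = -195518;  57318·m + 426514·c = -1452510.
(Σx^2·x^2 = 7810, Σx^2·x^3 = 57318, Σx^3·x^3 = 426514, Σx^2·z = -195518, Σx^3·z = -1452510.)
Eliminating c: 426514·(row 1) − 57318·(row 2) gives 45721216·m = 426514·(-195518) − 57318·(-1452510) = -136196072, so m = -17024509/5715152.
Then c = ((-1452510) − 57318·(-17024509/5715152))/426514 = -17175297/5715152.

m = -2.9788, c = -3.0052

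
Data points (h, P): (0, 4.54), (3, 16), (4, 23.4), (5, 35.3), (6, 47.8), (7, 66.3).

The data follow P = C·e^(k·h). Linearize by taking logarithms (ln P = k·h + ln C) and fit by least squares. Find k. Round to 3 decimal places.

Let Y = ln P. Fitting Y = k·h + ln C by least squares:
Σh = 25.0000, Σ(h)² = 135.0000, Σln P = 19.0634, Σh·ln P = 91.3096.
Equations: 135.0000·k + 25.0000·ln C = 91.3096;  25.0000·k + 6·ln C = 19.0634.
Solving (det = 185.0000): k = 0.38526, ln C = 1.57196.

k = 0.385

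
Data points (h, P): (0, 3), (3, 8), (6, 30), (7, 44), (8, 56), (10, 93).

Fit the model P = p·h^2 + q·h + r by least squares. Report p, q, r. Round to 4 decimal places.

p = 1.0865, q = -1.9436, r = 3.2965

The normal system MᵀM·[p, q, r]ᵀ = MᵀP is [[17874, 2098, 258]; [2098, 258, 34]; [258, 34, 6]]·[p, q, r]ᵀ = [16192, 1890, 234]ᵀ.
Inverting the 3×3 Gram matrix, [p, q, r]ᵀ = [15671/14424, -9345/4808, 11887/3606]ᵀ.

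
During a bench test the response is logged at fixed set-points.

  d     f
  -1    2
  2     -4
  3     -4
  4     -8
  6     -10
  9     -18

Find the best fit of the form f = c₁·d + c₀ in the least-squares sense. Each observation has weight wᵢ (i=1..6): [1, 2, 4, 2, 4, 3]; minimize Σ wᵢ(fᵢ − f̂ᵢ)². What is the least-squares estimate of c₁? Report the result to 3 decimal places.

c₁ = -2.016

With design matrix X, XᵀWX = [[464, 74]; [74, 16]] and XᵀWf = [-856, -132]ᵀ.
Eliminating c₀: 16·(row 1) − 74·(row 2) gives 1948·c₁ = 16·(-856) − 74·(-132) = -3928, so c₁ = -982/487.
Then c₀ = ((-132) − 74·(-982/487))/16 = 524/487.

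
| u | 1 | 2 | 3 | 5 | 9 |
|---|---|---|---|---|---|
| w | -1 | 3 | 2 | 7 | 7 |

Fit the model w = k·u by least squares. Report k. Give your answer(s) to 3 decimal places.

Sums needed: Σu·u = 120.
And Σu·w = 109.
XᵀX·[k]ᵀ = Xᵀw becomes [[120]]·[k]ᵀ = [109]ᵀ.
Hence k = 109 / 120 ≈ 0.908333.

k = 0.908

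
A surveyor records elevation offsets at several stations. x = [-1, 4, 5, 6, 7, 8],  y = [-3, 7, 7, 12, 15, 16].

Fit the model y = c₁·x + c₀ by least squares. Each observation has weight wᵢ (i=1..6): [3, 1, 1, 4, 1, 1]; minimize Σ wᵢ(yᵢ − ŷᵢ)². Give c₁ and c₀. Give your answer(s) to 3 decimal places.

The normal system MᵀWM·[c₁, c₀]ᵀ = MᵀWy is [[301, 45]; [45, 11]]·[c₁, c₀]ᵀ = [593, 84]ᵀ.
Determinant 301·11 − 45² = 1286.
c₁ = (593·11 − 45·84)/1286 = 2743/1286; c₀ = (301·84 − 45·593)/1286 = -1401/1286.

c₁ = 2.133, c₀ = -1.089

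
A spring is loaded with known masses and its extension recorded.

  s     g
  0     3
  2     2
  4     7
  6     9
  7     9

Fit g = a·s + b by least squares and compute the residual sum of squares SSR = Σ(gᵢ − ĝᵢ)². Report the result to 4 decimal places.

SSR = 6.6524

With design matrix M, MᵀM = [[105, 19]; [19, 5]] and Mᵀg = [149, 30]ᵀ.
det = 105·5 − 19² = 164.
a = (149·5 − 19·30)/164 = 175/164; b = (105·30 − 19·149)/164 = 319/164.
Residuals: 173/164, -341/164, 129/164, 107/164, -17/41; SSR = 1091/164.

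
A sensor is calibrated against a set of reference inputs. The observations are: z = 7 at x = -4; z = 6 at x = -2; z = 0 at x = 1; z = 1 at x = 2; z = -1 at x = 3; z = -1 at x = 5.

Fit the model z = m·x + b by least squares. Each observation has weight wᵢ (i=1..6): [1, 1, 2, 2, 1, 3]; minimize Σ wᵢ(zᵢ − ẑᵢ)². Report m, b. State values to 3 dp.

m = -0.904, b = 2.728

From the data, Σwᵢ·x·x = 114, Σwᵢ·x = 18, Σwᵢ·1 = 10.
Moment sums: Σwᵢ·x·z = -54, Σwᵢ·z = 11.
AᵀWA·[m, b]ᵀ = AᵀWz becomes [[114, 18]; [18, 10]]·[m, b]ᵀ = [-54, 11]ᵀ.
Eliminating b: 10·(row 1) − 18·(row 2) gives 816·m = 10·(-54) − 18·11 = -738, so m = -123/136.
Then b = (11 − 18·(-123/136))/10 = 371/136.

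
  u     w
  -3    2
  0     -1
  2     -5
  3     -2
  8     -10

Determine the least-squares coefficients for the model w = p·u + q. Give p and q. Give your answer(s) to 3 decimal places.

The normal system MᵀM·[p, q]ᵀ = Mᵀw is [[86, 10]; [10, 5]]·[p, q]ᵀ = [-102, -16]ᵀ.
det = 86·5 − 10² = 330.
p = ((-102)·5 − 10·(-16))/330 = -35/33; q = (86·(-16) − 10·(-102))/330 = -178/165.

p = -1.061, q = -1.079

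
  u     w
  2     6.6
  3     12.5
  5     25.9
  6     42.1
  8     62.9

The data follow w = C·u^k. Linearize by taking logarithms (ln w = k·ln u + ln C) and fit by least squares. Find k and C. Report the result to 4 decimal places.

Linearized form: ln w = k·ln u + ln C. From the 5 transformed points,
Σln u = 7.2724, Σ(ln u)² = 11.8122, Σln w = 15.5486, Σln u·ln w = 24.6337.
Equations: 11.8122·k + 7.2724·ln C = 24.6337;  7.2724·k + 5·ln C = 15.5486.
Δ = 11.8122·5 − (7.2724)² = 6.1731; k = (24.6337·5 − 7.2724·15.5486)/6.1731 = 1.63493, ln C = (11.8122·15.5486 − 7.2724·24.6337)/6.1731 = 0.73175, so C = exp(0.73175) = 2.07872.

k = 1.6349, C = 2.0787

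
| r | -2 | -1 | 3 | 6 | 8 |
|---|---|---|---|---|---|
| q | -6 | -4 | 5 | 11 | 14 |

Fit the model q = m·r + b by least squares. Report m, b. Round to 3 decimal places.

XᵀX·[m, b]ᵀ = Xᵀq reads: 114·m + 14·b = 209;  14·m + 5·b = 20.
(Σr·r = 114, Σr = 14, Σ1 = 5, Σr·q = 209, Σq = 20.)
Eliminating b: 5·(row 1) − 14·(row 2) gives 374·m = 5·209 − 14·20 = 765, so m = 45/22.
Then b = (20 − 14·(45/22))/5 = -19/11.

m = 2.045, b = -1.727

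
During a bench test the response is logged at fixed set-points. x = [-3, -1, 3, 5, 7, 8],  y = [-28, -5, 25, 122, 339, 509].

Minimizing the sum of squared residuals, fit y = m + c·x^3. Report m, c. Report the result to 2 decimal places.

The normal equations are: 6·m + 979·c = 962;  979·m + 396877·c = 393571.
Determinant 6·396877 − 979² = 1422821.
m = (962·396877 − 979·393571)/1422821 = -3510335/1422821; c = (6·393571 − 979·962)/1422821 = 1419628/1422821.

m = -2.47, c = 1.00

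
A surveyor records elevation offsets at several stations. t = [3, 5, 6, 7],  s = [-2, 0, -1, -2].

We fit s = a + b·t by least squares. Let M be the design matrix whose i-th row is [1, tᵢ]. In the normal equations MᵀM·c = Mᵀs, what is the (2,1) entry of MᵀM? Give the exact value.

Row 2 ↔ basis t, column 1 ↔ basis 1, so (MᵀM)_{2,1} = Σᵢ t = (3)·(1) + (5)·(1) + (6)·(1) + (7)·(1) = 21.

21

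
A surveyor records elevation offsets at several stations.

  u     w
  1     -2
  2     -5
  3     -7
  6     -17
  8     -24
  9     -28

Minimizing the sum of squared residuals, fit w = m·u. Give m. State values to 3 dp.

The normal system XᵀX·[m]ᵀ = Xᵀw is [[195]]·[m]ᵀ = [-579]ᵀ.
Hence m = -579 / 195 ≈ -2.96923.

m = -2.969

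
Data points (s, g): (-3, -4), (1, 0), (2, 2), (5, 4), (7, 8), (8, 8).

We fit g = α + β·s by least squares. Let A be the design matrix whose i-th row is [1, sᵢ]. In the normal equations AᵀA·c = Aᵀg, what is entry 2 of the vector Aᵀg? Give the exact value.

Entry 2 ↔ basis s, so (Aᵀg)_{2} = Σᵢ (s)·gᵢ = (-3)·(-4) + (1)·(0) + (2)·(2) + (5)·(4) + (7)·(8) + (8)·(8) = 156.

156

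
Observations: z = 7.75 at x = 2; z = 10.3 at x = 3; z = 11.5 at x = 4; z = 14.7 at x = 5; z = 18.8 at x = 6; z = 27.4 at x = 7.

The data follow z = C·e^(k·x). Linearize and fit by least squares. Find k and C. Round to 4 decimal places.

Linearized form: ln z = k·x + ln C. From the 6 transformed points,
XᵀX = [[139.0000, 27.0000]; [27.0000, 6]], rhs = [75.0774, 15.7544]ᵀ  (here Σx = 27.0000, Σ(x)² = 139.0000, Σln z = 15.7544, Σx·ln z = 75.0774).
Slope k = (n·Σx·ln z − Σx·Σln z)/(n·Σ(x)² − (Σx)²) = (6·75.0774 − 27.0000·15.7544)/105.0000 = 0.23900; ln C = (Σln z − k·Σx)/n = 1.55025, so C = exp(1.55025) = 4.71266.

k = 0.2390, C = 4.7127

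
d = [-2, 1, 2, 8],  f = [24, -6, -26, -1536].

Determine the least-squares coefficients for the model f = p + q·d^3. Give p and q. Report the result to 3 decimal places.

Compute the Gram sums: Σ1 = 4, Σd^3 = 513, Σd^3·d^3 = 262273.
For Mᵀf: Σf = -1544, Σd^3·f = -786838.
Normal equations: [[4, 513]; [513, 262273]]·[p, q]ᵀ = [-1544, -786838]ᵀ.
Eliminating q: 262273·(row 1) − 513·(row 2) gives 785923·p = 262273·(-1544) − 513·(-786838) = -1301618, so p = -1301618/785923.
Then q = ((-786838) − 513·(-1301618/785923))/262273 = -2355280/785923.

p = -1.656, q = -2.997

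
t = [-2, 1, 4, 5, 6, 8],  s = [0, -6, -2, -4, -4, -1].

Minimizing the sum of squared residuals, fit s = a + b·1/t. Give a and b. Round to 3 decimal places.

From the data, Σ1 = 6, Σ1/t = 149/120, Σ1/t·1/t = 20101/14400.
Right-hand side: Σs = -17, Σ1/t·s = -971/120.
So AᵀA·[a, b]ᵀ = Aᵀs: [[6, 149/120]; [149/120, 20101/14400]]·[a, b]ᵀ = [-17, -971/120]ᵀ.
Δ = 6·(20101/14400) − (149/120)² = 19681/2880.
a = ((-17)·(20101/14400) − (149/120)·(-971/120))/(19681/2880) = -197038/98405; b = (6·(-971/120) − (149/120)·(-17))/(19681/2880) = -79032/19681.

a = -2.002, b = -4.016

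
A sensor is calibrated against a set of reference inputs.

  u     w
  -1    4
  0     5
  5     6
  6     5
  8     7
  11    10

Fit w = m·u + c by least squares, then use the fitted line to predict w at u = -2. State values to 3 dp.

ŵ = 3.406

The normal system AᵀA·[m, c]ᵀ = Aᵀw is [[247, 29]; [29, 6]]·[m, c]ᵀ = [222, 37]ᵀ.
Eliminating c: 6·(row 1) − 29·(row 2) gives 641·m = 6·222 − 29·37 = 259, so m = 259/641.
Then c = (37 − 29·(259/641))/6 = 2701/641.
At u = -2: ŵ = (259/641)·(-2) + (2701/641)·(1) = 2183/641.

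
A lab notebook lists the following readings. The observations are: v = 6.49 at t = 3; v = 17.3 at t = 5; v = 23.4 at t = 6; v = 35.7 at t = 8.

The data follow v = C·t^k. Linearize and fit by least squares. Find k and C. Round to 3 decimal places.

Taking logs, ln v = k·ln t + ln C, so regress ln v on ln t.
Σln t = 6.5793, Σ(ln t)² = 11.3317, Σln v = 11.4489, Σln t·ln v = 19.7260.
Equations: 11.3317·k + 6.5793·ln C = 19.7260;  6.5793·k + 4·ln C = 11.4489.
Solving (det = 2.0403): k = 1.75416, ln C = -0.02305, so C = exp(-0.02305) = 0.97721.

k = 1.754, C = 0.977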